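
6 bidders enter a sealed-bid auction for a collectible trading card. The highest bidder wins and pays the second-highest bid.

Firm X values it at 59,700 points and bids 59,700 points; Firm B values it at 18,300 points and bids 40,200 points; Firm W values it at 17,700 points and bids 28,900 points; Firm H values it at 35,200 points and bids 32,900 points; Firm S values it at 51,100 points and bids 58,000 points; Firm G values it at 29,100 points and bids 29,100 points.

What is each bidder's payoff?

Ordered from highest: Firm X 59,700 points; Firm S 58,000 points; Firm B 40,200 points; Firm H 32,900 points; Firm G 29,100 points; Firm W 28,900 points.
Firm X has the top bid and wins; the price is the second-highest bid, 58,000 points.
Firm X's payoff = 59,700 points − 58,000 points = 1,700 points. All other bidders lose, so their payoff is 0.

Firm X 1,700 points, Firm B 0 points, Firm W 0 points, Firm H 0 points, Firm S 0 points, Firm G 0 points.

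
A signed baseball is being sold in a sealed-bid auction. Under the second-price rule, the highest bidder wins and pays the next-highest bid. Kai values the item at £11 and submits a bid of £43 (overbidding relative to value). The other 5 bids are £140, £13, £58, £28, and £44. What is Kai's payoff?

£0

Highest competing bid: £140.
Kai's bid £43 is not the highest, so Kai loses, pays nothing, and earns zero payoff.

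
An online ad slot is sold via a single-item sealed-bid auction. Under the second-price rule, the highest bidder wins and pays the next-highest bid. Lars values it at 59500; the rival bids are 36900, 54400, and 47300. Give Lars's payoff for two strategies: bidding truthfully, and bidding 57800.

The highest competing bid is 54400.
Bidding truthfully at 59500: Lars has the top bid, wins, and pays the second-highest bid 54400. Payoff = 59500 − 54400 = 5100.
Bidding 57800: Lars has the top bid, wins, and pays the second-highest bid 54400. Payoff = 59500 − 54400 = 5100.

Truthful: 5100; alternative: 5100.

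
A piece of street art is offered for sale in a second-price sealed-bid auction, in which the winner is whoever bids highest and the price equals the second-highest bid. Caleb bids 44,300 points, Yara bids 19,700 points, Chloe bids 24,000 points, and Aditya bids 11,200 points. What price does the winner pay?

24,000 points

Ranking the bids: Caleb 44,300 points; Chloe 24,000 points; Yara 19,700 points; Aditya 11,200 points.
Caleb is the highest bidder, so Caleb wins.
Under the second-price rule, the price is the second-highest bid: 24,000 points.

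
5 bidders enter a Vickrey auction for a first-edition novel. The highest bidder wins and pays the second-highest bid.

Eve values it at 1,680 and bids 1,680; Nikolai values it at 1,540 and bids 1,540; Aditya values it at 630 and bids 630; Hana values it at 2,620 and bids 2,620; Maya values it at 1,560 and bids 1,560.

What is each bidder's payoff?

Ordered from highest: Hana 2,620; Eve 1,680; Maya 1,560; Nikolai 1,540; Aditya 630.
Hana has the top bid and wins; the price is the second-highest bid, 1,680.
Hana's payoff = 2,620 − 1,680 = 940. All other bidders lose, so their payoff is 0.

Payoffs: Eve 0, Nikolai 0, Aditya 0, Hana 940, Maya 0.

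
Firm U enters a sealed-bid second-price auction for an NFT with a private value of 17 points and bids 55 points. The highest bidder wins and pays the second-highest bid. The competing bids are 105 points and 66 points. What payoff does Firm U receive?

0 points

Highest competing bid: 105 points.
Firm U's bid 55 points is not the highest, so Firm U loses, pays nothing, and earns zero payoff.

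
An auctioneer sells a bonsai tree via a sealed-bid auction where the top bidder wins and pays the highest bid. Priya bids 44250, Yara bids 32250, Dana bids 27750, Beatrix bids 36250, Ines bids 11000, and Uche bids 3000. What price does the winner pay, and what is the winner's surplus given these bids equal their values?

Ranking the bids: Priya 44250, then Beatrix 36250, then Yara 32250, then Dana 27750, then Ines 11000, then Uche 3000.
Priya is the highest bidder, so Priya wins.
Under the first-price rule, the price is the highest bid: 44250.
Surplus = 44250 − 44250 = 0.

Price 44250; surplus 0.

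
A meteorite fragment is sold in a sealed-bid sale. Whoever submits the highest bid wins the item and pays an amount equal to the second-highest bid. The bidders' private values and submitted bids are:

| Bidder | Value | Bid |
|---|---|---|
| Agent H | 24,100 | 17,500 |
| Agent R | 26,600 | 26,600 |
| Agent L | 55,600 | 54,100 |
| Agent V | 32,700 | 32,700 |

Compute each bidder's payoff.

Sorted high to low: Agent L 54,100, then Agent V 32,700, then Agent R 26,600, then Agent H 17,500.
Agent L has the top bid and wins; the price is the second-highest bid, 32,700.
Agent L's payoff = 55,600 − 32,700 = 22,900. All other bidders lose, so their payoff is 0.

Payoffs: Agent H 0, Agent R 0, Agent L 22,900, Agent V 0.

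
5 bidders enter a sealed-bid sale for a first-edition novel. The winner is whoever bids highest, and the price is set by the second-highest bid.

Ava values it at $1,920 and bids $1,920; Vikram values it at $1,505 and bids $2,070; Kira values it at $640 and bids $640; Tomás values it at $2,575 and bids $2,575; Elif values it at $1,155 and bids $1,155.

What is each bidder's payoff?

Payoffs: Ava $0, Vikram $0, Kira $0, Tomás $505, Elif $0.

Sorted high to low: Tomás $2,575; Vikram $2,070; Ava $1,920; Elif $1,155; Kira $640.
Tomás has the top bid and wins; the price is the second-highest bid, $2,070.
Tomás's payoff = $2,575 − $2,070 = $505. All other bidders lose, so their payoff is 0.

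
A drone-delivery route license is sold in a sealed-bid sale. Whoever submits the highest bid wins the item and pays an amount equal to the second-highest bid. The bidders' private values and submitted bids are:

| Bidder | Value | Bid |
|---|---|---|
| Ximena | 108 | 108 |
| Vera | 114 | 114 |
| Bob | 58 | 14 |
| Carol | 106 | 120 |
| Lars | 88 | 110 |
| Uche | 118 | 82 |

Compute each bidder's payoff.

Ordered from highest: Carol 120 > Vera 114 > Lars 110 > Ximena 108 > Uche 82 > Bob 14.
Carol has the top bid and wins; the price is the second-highest bid, 114.
Carol's payoff = 106 − 114 = -8. All other bidders lose, so their payoff is 0.

Payoffs: Ximena 0, Vera 0, Bob 0, Carol -8, Lars 0, Uche 0.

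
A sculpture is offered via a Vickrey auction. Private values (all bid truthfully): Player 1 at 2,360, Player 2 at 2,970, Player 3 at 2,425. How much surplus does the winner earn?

Sorted high to low: Player 2 2,970, then Player 3 2,425, then Player 1 2,360.
Player 2 wins with the top bid and pays the second-highest, 2,425.
Surplus = 2,970 − 2,425 = 545.

545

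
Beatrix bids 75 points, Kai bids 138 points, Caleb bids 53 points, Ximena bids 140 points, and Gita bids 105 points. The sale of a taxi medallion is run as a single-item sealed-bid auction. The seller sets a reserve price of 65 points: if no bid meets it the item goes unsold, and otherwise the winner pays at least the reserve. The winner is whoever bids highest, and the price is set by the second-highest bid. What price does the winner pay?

The winner pays 138 points.

Bids in descending order: Ximena 140 points > Kai 138 points > Gita 105 points > Beatrix 75 points > Caleb 53 points.
Ximena has the highest bid, so Ximena wins.
The second-highest bid is 138 points, which exceeds the reserve, so that sets the price.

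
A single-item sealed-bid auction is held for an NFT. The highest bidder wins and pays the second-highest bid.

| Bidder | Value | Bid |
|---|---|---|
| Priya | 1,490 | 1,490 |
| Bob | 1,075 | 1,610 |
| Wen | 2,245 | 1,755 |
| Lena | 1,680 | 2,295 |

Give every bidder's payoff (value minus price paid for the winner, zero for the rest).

Priya 0, Bob 0, Wen 0, Lena -75.

Bids in descending order: Lena 2,295; Wen 1,755; Bob 1,610; Priya 1,490.
Lena has the top bid and wins; the price is the second-highest bid, 1,755.
Lena's payoff = 1,680 − 1,755 = -75. All other bidders lose, so their payoff is 0.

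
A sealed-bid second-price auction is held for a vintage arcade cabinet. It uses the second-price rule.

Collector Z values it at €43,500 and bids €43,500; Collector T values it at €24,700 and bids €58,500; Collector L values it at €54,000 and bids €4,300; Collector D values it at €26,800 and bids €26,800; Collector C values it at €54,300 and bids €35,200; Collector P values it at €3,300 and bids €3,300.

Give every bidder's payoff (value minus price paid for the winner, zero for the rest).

Payoffs: Collector Z €0, Collector T -€18,800, Collector L €0, Collector D €0, Collector C €0, Collector P €0.

Bids in descending order: Collector T €58,500; Collector Z €43,500; Collector C €35,200; Collector D €26,800; Collector L €4,300; Collector P €3,300.
Collector T has the top bid and wins; the price is the second-highest bid, €43,500.
Collector T's payoff = €24,700 − €43,500 = -€18,800. All other bidders lose, so their payoff is 0.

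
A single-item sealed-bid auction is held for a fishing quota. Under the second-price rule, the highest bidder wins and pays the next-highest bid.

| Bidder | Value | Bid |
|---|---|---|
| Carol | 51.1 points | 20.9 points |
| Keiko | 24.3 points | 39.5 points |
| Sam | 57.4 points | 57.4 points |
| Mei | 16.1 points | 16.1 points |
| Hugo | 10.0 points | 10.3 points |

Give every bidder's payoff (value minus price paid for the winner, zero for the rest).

Payoffs: Carol 0.0 points, Keiko 0.0 points, Sam 17.9 points, Mei 0.0 points, Hugo 0.0 points.

Bids in descending order: Sam 57.4 points; Keiko 39.5 points; Carol 20.9 points; Mei 16.1 points; Hugo 10.3 points.
Sam has the top bid and wins; the price is the second-highest bid, 39.5 points.
Sam's payoff = 57.4 points − 39.5 points = 17.9 points. All other bidders lose, so their payoff is 0.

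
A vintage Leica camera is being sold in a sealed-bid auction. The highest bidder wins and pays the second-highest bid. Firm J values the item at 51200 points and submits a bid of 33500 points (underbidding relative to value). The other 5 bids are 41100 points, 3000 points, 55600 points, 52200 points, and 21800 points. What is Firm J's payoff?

Highest competing bid: 55600 points.
Firm J's bid 33500 points is not the highest, so Firm J loses, pays nothing, and earns zero payoff.

Payoff = 0 points.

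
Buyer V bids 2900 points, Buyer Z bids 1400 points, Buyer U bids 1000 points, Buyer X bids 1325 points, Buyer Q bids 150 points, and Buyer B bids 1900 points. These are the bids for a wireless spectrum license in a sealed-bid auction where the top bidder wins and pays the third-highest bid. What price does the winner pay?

Ordered from highest: Buyer V 2900 points; Buyer B 1900 points; Buyer Z 1400 points; Buyer X 1325 points; Buyer U 1000 points; Buyer Q 150 points.
Buyer V is the highest bidder, so Buyer V wins.
Under the third-price rule, the price is the third-highest bid: 1400 points.

1400 points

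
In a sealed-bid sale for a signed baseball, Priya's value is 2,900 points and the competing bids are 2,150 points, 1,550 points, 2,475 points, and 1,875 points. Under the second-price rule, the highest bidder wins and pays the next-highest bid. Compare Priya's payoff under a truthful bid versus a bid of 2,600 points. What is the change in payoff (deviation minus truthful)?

Change in payoff: 0 points.

The highest competing bid is 2,475 points.
Bidding truthfully at 2,900 points: Priya has the top bid, wins, and pays the second-highest bid 2,475 points. Payoff = 2,900 points − 2,475 points = 425 points.
Bidding 2,600 points: Priya has the top bid, wins, and pays the second-highest bid 2,475 points. Payoff = 2,900 points − 2,475 points = 425 points.
Change = 425 points − 425 points = 0 points.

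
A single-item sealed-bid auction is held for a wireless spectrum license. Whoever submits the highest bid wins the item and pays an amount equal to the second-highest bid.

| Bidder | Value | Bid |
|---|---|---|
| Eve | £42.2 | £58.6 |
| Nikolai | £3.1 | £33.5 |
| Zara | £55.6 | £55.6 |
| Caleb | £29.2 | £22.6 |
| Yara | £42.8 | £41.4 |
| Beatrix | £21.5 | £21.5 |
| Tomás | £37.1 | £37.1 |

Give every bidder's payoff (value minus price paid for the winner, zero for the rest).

Sorted high to low: Eve £58.6 > Zara £55.6 > Yara £41.4 > Tomás £37.1 > Nikolai £33.5 > Caleb £22.6 > Beatrix £21.5.
Eve has the top bid and wins; the price is the second-highest bid, £55.6.
Eve's payoff = £42.2 − £55.6 = -£13.4. All other bidders lose, so their payoff is 0.

Eve -£13.4, Nikolai £0.0, Zara £0.0, Caleb £0.0, Yara £0.0, Beatrix £0.0, Tomás £0.0.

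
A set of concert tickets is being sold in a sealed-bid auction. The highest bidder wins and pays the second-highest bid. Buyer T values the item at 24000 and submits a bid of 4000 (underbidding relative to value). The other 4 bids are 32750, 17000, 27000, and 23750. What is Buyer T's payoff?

Highest competing bid: 32750.
Buyer T's bid 4000 is not the highest, so Buyer T loses, pays nothing, and earns zero payoff.

Buyer T's payoff: 0.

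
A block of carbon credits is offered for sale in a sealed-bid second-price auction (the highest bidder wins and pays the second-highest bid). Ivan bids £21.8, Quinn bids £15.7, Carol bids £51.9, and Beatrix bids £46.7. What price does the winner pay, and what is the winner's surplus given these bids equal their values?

Ordered from highest: Carol £51.9; Beatrix £46.7; Ivan £21.8; Quinn £15.7.
Carol is the highest bidder, so Carol wins.
Under the second-price rule, the price is the second-highest bid: £46.7.
Surplus = £51.9 − £46.7 = £5.2.

The winner pays £46.7 for a surplus of £5.2.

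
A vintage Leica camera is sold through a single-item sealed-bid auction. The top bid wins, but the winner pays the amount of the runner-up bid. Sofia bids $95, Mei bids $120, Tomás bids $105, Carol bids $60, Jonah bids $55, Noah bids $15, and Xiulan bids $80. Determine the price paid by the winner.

Price paid: $105.

Bids in descending order: Mei $120 > Tomás $105 > Sofia $95 > Xiulan $80 > Carol $60 > Jonah $55 > Noah $15.
Mei has the highest bid, so Mei wins.
The second-highest bid is $105, so that is what Mei pays.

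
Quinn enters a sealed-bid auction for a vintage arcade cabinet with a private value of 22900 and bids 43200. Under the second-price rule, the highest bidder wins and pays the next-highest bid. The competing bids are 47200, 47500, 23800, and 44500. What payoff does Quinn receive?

Payoff = 0.

Highest competing bid: 47500.
Quinn's bid 43200 is not the highest, so Quinn loses, pays nothing, and earns zero payoff.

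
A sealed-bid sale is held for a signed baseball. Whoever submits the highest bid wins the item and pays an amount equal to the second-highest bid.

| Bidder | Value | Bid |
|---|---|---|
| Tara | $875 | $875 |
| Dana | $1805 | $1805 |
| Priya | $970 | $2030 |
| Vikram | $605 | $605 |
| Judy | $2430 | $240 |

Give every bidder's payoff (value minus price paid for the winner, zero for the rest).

Ordered from highest: Priya $2030; Dana $1805; Tara $875; Vikram $605; Judy $240.
Priya has the top bid and wins; the price is the second-highest bid, $1805.
Priya's payoff = $970 − $1805 = -$835. All other bidders lose, so their payoff is 0.

Payoffs: Tara $0, Dana $0, Priya -$835, Vikram $0, Judy $0.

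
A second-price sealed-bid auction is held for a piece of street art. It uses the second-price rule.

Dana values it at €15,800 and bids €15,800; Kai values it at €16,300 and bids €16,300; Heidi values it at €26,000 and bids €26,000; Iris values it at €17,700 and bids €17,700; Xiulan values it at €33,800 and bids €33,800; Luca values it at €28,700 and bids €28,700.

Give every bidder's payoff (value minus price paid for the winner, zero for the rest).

Payoffs: Dana €0, Kai €0, Heidi €0, Iris €0, Xiulan €5,100, Luca €0.

Ranking the bids: Xiulan €33,800; Luca €28,700; Heidi €26,000; Iris €17,700; Kai €16,300; Dana €15,800.
Xiulan has the top bid and wins; the price is the second-highest bid, €28,700.
Xiulan's payoff = €33,800 − €28,700 = €5,100. All other bidders lose, so their payoff is 0.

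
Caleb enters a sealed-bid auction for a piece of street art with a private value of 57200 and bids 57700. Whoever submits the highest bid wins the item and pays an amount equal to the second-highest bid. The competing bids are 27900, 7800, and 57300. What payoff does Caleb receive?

Payoff = -100.

Highest competing bid: 57300.
Caleb's bid 57700 is the highest overall, so Caleb wins and pays the second-highest bid, 57300.
Payoff = value − price = 57200 − 57300 = -100.
Overbidding won the item at a price above value — truthful bidding would have avoided this loss.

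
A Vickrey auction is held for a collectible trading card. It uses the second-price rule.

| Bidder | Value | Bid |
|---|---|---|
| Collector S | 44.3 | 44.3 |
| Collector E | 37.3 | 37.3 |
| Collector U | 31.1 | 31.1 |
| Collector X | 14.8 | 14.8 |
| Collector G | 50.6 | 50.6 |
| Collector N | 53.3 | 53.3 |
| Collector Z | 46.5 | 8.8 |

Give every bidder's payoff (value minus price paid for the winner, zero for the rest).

Payoffs: Collector S 0.0, Collector E 0.0, Collector U 0.0, Collector X 0.0, Collector G 0.0, Collector N 2.7, Collector Z 0.0.

Sorted high to low: Collector N 53.3 > Collector G 50.6 > Collector S 44.3 > Collector E 37.3 > Collector U 31.1 > Collector X 14.8 > Collector Z 8.8.
Collector N has the top bid and wins; the price is the second-highest bid, 50.6.
Collector N's payoff = 53.3 − 50.6 = 2.7. All other bidders lose, so their payoff is 0.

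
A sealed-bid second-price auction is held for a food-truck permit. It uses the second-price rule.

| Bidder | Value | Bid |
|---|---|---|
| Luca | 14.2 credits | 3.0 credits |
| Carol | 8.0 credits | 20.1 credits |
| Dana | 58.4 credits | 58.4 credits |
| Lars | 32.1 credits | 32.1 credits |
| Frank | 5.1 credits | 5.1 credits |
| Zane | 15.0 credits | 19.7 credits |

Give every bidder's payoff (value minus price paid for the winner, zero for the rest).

Payoffs: Luca 0.0 credits, Carol 0.0 credits, Dana 26.3 credits, Lars 0.0 credits, Frank 0.0 credits, Zane 0.0 credits.

Sorted high to low: Dana 58.4 credits; Lars 32.1 credits; Carol 20.1 credits; Zane 19.7 credits; Frank 5.1 credits; Luca 3.0 credits.
Dana has the top bid and wins; the price is the second-highest bid, 32.1 credits.
Dana's payoff = 58.4 credits − 32.1 credits = 26.3 credits. All other bidders lose, so their payoff is 0.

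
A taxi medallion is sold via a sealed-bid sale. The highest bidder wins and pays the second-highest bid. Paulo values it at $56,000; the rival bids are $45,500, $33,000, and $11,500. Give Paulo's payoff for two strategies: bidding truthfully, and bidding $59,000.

Truthful: $10,500; alternative: $10,500.

The highest competing bid is $45,500.
Bidding truthfully at $56,000: Paulo has the top bid, wins, and pays the second-highest bid $45,500. Payoff = $56,000 − $45,500 = $10,500.
Bidding $59,000: Paulo has the top bid, wins, and pays the second-highest bid $45,500. Payoff = $56,000 − $45,500 = $10,500.
The bid only affects whether you win, not the price — here both bids land on the same side of the top rival bid, so the deviation is payoff-neutral.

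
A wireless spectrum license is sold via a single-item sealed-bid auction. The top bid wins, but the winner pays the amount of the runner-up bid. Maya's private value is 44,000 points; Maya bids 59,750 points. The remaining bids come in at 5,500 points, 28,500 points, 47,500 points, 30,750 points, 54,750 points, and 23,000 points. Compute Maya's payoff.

Highest competing bid: 54,750 points.
Maya's bid 59,750 points is the highest overall, so Maya wins and pays the second-highest bid, 54,750 points.
Payoff = value − price = 44,000 points − 54,750 points = -10,750 points.

-10,750 points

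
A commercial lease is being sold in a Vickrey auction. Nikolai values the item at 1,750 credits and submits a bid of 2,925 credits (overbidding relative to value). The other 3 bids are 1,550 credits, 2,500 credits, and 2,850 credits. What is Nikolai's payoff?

-1,100 credits

Highest competing bid: 2,850 credits.
Nikolai's bid 2,925 credits is the highest overall, so Nikolai wins and pays the second-highest bid, 2,850 credits.
Payoff = value − price = 1,750 credits − 2,850 credits = -1,100 credits.
Overbidding won the item at a price above value — truthful bidding would have avoided this loss.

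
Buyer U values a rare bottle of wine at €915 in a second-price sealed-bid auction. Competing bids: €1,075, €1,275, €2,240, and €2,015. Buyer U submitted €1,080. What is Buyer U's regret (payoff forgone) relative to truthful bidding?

The highest competing bid is €2,240.
Bidding truthfully at €915: the top bid is €2,240 (a rival), so Buyer U loses. Payoff = €0.
Bidding €1,080: the top bid is €2,240 (a rival), so Buyer U loses. Payoff = €0.
Regret = truthful payoff − actual payoff = €0 − €0 = €0.
The bid only affects whether you win, not the price — here both bids land on the same side of the top rival bid, so the deviation is payoff-neutral.

€0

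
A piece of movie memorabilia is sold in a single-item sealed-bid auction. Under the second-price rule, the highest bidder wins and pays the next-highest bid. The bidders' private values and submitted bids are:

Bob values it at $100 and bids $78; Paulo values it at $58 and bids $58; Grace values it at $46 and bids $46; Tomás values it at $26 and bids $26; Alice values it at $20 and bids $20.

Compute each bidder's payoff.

Bob $42, Paulo $0, Grace $0, Tomás $0, Alice $0.

Ordered from highest: Bob $78; Paulo $58; Grace $46; Tomás $26; Alice $20.
Bob has the top bid and wins; the price is the second-highest bid, $58.
Bob's payoff = $100 − $58 = $42. All other bidders lose, so their payoff is 0.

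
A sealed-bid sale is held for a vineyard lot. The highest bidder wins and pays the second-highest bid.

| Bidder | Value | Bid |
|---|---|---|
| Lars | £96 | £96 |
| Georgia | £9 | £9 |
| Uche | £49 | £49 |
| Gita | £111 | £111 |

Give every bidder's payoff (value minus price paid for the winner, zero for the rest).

Bids in descending order: Gita £111, then Lars £96, then Uche £49, then Georgia £9.
Gita has the top bid and wins; the price is the second-highest bid, £96.
Gita's payoff = £111 − £96 = £15. All other bidders lose, so their payoff is 0.

Payoffs: Lars £0, Georgia £0, Uche £0, Gita £15.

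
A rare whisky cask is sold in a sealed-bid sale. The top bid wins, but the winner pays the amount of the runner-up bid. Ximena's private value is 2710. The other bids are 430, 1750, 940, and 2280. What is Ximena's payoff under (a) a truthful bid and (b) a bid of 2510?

The highest competing bid is 2280.
Bidding truthfully at 2710: Ximena has the top bid, wins, and pays the second-highest bid 2280. Payoff = 2710 − 2280 = 430.
Bidding 2510: Ximena has the top bid, wins, and pays the second-highest bid 2280. Payoff = 2710 − 2280 = 430.
The bid only affects whether you win, not the price — here both bids land on the same side of the top rival bid, so the deviation is payoff-neutral.

(a) 430  (b) 430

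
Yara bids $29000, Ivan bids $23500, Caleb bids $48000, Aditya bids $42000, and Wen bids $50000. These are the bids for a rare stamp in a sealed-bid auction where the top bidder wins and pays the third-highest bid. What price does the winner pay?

Ranking the bids: Wen $50000; Caleb $48000; Aditya $42000; Yara $29000; Ivan $23500.
Wen is the highest bidder, so Wen wins.
Under the third-price rule, the price is the third-highest bid: $42000.

The winner pays $42000.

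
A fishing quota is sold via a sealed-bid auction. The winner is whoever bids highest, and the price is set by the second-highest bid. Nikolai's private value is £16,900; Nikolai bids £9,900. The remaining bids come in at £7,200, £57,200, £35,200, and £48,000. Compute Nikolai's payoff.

Nikolai's payoff: £0.

Highest competing bid: £57,200.
Nikolai's bid £9,900 is not the highest, so Nikolai loses, pays nothing, and earns zero payoff.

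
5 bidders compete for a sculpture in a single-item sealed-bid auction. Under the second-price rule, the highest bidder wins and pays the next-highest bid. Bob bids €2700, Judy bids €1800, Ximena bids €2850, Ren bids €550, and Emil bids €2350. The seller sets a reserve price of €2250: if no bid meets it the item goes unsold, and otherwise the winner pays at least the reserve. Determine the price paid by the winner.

Price paid: €2700.

Bids in descending order: Ximena €2850, then Bob €2700, then Emil €2350, then Judy €1800, then Ren €550.
Ximena has the highest bid, so Ximena wins.
The second-highest bid is €2700, which exceeds the reserve, so that sets the price.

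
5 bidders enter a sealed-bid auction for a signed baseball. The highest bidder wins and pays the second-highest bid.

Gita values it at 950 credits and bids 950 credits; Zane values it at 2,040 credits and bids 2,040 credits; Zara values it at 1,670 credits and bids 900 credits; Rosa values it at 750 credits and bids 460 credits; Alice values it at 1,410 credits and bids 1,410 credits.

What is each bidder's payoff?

Ranking the bids: Zane 2,040 credits > Alice 1,410 credits > Gita 950 credits > Zara 900 credits > Rosa 460 credits.
Zane has the top bid and wins; the price is the second-highest bid, 1,410 credits.
Zane's payoff = 2,040 credits − 1,410 credits = 630 credits. All other bidders lose, so their payoff is 0.

Gita 0 credits, Zane 630 credits, Zara 0 credits, Rosa 0 credits, Alice 0 credits.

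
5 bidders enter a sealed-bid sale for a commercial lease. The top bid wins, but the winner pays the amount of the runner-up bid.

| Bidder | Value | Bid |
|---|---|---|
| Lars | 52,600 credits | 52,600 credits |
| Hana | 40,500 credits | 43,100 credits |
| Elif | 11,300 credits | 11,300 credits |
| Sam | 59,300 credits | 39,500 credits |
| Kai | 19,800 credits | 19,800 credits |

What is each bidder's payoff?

Payoffs: Lars 9,500 credits, Hana 0 credits, Elif 0 credits, Sam 0 credits, Kai 0 credits.

Ranking the bids: Lars 52,600 credits; Hana 43,100 credits; Sam 39,500 credits; Kai 19,800 credits; Elif 11,300 credits.
Lars has the top bid and wins; the price is the second-highest bid, 43,100 credits.
Lars's payoff = 52,600 credits − 43,100 credits = 9,500 credits. All other bidders lose, so their payoff is 0.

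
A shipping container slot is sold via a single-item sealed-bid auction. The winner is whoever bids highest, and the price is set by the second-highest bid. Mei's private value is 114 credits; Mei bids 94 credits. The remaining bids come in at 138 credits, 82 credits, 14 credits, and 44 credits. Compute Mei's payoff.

0 credits

Highest competing bid: 138 credits.
Mei's bid 94 credits is not the highest, so Mei loses, pays nothing, and earns zero payoff.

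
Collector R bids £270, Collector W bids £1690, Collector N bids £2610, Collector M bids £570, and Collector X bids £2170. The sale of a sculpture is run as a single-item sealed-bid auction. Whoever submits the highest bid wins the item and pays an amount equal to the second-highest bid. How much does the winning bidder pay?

£2170

Ordered from highest: Collector N £2610, then Collector X £2170, then Collector W £1690, then Collector M £570, then Collector R £270.
Collector N has the highest bid, so Collector N wins.
The second-highest bid is £2170, so that is what Collector N pays.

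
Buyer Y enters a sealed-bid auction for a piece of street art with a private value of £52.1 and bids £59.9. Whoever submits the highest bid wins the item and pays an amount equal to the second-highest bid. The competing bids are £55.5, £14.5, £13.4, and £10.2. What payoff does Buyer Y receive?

Highest competing bid: £55.5.
Buyer Y's bid £59.9 is the highest overall, so Buyer Y wins and pays the second-highest bid, £55.5.
Payoff = value − price = £52.1 − £55.5 = -£3.4.
Overbidding won the item at a price above value — truthful bidding would have avoided this loss.

Buyer Y's payoff: -£3.4.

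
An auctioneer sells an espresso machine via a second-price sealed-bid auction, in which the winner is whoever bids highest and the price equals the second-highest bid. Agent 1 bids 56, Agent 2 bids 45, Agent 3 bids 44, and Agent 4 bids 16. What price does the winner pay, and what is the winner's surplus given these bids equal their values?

The winner pays 45 for a surplus of 11.

Sorted high to low: Agent 1 56, then Agent 2 45, then Agent 3 44, then Agent 4 16.
Agent 1 is the highest bidder, so Agent 1 wins.
Under the second-price rule, the price is the second-highest bid: 45.
Surplus = 56 − 45 = 11.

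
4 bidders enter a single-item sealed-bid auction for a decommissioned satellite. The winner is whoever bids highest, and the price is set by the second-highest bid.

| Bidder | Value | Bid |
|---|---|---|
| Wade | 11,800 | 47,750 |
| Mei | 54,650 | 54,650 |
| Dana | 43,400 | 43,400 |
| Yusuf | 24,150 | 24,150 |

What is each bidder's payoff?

Payoffs: Wade 0, Mei 6,900, Dana 0, Yusuf 0.

Sorted high to low: Mei 54,650 > Wade 47,750 > Dana 43,400 > Yusuf 24,150.
Mei has the top bid and wins; the price is the second-highest bid, 47,750.
Mei's payoff = 54,650 − 47,750 = 6,900. All other bidders lose, so their payoff is 0.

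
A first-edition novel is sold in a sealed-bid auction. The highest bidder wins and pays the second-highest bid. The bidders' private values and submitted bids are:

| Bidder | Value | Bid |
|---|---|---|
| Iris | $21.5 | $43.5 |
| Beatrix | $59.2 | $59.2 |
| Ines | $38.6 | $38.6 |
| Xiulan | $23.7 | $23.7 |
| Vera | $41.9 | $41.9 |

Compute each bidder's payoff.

Ranking the bids: Beatrix $59.2; Iris $43.5; Vera $41.9; Ines $38.6; Xiulan $23.7.
Beatrix has the top bid and wins; the price is the second-highest bid, $43.5.
Beatrix's payoff = $59.2 − $43.5 = $15.7. All other bidders lose, so their payoff is 0.

Iris $0.0, Beatrix $15.7, Ines $0.0, Xiulan $0.0, Vera $0.0.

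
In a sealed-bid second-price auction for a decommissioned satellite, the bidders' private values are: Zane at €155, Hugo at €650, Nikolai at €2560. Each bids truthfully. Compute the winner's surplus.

Bids in descending order: Nikolai €2560, then Hugo €650, then Zane €155.
Nikolai wins with the top bid and pays the second-highest, €650.
Surplus = €2560 − €650 = €1910.

€1910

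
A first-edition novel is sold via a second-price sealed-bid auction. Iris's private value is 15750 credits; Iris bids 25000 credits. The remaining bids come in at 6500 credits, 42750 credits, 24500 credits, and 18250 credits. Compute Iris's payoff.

Payoff = 0 credits.

Highest competing bid: 42750 credits.
Iris's bid 25000 credits is not the highest, so Iris loses, pays nothing, and earns zero payoff.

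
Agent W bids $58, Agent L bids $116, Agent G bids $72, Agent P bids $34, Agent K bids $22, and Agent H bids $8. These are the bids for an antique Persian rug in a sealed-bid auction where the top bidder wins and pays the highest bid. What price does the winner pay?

Ordered from highest: Agent L $116; Agent G $72; Agent W $58; Agent P $34; Agent K $22; Agent H $8.
Agent L is the highest bidder, so Agent L wins.
Under the first-price rule, the price is the highest bid: $116.

The winner pays $116.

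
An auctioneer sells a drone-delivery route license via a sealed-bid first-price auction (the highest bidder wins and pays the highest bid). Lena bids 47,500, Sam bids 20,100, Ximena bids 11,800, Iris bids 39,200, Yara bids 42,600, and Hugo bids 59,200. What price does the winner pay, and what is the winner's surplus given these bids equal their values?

Price 59,200; surplus 0.

Sorted high to low: Hugo 59,200, then Lena 47,500, then Yara 42,600, then Iris 39,200, then Sam 20,100, then Ximena 11,800.
Hugo is the highest bidder, so Hugo wins.
Under the first-price rule, the price is the highest bid: 59,200.
Surplus = 59,200 − 59,200 = 0.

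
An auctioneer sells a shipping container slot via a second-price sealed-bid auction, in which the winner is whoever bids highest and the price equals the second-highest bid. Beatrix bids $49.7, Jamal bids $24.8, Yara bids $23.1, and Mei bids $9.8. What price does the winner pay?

Ranking the bids: Beatrix $49.7; Jamal $24.8; Yara $23.1; Mei $9.8.
Beatrix is the highest bidder, so Beatrix wins.
Under the second-price rule, the price is the second-highest bid: $24.8.

The winner pays $24.8.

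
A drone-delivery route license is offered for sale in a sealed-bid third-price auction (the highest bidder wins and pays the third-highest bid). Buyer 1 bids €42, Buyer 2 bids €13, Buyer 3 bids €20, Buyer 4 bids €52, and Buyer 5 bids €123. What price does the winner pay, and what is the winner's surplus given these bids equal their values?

Price €42; surplus €81.

Ordered from highest: Buyer 5 €123 > Buyer 4 €52 > Buyer 1 €42 > Buyer 3 €20 > Buyer 2 €13.
Buyer 5 is the highest bidder, so Buyer 5 wins.
Under the third-price rule, the price is the third-highest bid: €42.
Surplus = €123 − €42 = €81.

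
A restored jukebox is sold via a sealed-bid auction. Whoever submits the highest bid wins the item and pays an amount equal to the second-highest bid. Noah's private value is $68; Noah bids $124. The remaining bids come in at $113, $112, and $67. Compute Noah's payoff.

-$45

Highest competing bid: $113.
Noah's bid $124 is the highest overall, so Noah wins and pays the second-highest bid, $113.
Payoff = value − price = $68 − $113 = -$45.
Overbidding won the item at a price above value — truthful bidding would have avoided this loss.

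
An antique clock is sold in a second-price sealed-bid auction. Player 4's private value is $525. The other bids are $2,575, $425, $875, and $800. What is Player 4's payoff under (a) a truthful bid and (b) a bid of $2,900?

(a) $0  (b) -$2,050

The highest competing bid is $2,575.
Bidding truthfully at $525: the top bid is $2,575 (a rival), so Player 4 loses. Payoff = $0.
Bidding $2,900: Player 4 has the top bid, wins, and pays the second-highest bid $2,575. Payoff = $525 − $2,575 = -$2,050.
This is the dominant-strategy logic: truthful bidding weakly beats any alternative.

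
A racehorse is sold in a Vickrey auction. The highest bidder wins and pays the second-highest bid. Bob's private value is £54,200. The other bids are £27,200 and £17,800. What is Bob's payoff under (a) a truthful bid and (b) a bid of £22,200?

(a) £27,000  (b) £0

The highest competing bid is £27,200.
Bidding truthfully at £54,200: Bob has the top bid, wins, and pays the second-highest bid £27,200. Payoff = £54,200 − £27,200 = £27,000.
Bidding £22,200: the top bid is £27,200 (a rival), so Bob loses. Payoff = £0.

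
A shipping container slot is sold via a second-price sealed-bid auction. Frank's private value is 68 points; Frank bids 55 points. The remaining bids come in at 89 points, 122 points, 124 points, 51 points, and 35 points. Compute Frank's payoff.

Frank's payoff: 0 points.

Highest competing bid: 124 points.
Frank's bid 55 points is not the highest, so Frank loses, pays nothing, and earns zero payoff.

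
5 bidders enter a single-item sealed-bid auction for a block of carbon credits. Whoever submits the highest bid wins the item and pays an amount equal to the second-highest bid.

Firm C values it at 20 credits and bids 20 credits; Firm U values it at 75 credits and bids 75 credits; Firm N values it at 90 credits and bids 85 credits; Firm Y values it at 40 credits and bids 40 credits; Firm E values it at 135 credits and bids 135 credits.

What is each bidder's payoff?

Firm C 0 credits, Firm U 0 credits, Firm N 0 credits, Firm Y 0 credits, Firm E 50 credits.

Sorted high to low: Firm E 135 credits, then Firm N 85 credits, then Firm U 75 credits, then Firm Y 40 credits, then Firm C 20 credits.
Firm E has the top bid and wins; the price is the second-highest bid, 85 credits.
Firm E's payoff = 135 credits − 85 credits = 50 credits. All other bidders lose, so their payoff is 0.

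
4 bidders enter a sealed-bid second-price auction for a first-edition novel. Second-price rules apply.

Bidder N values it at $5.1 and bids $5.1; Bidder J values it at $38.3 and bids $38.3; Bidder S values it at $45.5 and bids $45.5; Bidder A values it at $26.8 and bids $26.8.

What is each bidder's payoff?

Bidder N $0.0, Bidder J $0.0, Bidder S $7.2, Bidder A $0.0.

Sorted high to low: Bidder S $45.5, then Bidder J $38.3, then Bidder A $26.8, then Bidder N $5.1.
Bidder S has the top bid and wins; the price is the second-highest bid, $38.3.
Bidder S's payoff = $45.5 − $38.3 = $7.2. All other bidders lose, so their payoff is 0.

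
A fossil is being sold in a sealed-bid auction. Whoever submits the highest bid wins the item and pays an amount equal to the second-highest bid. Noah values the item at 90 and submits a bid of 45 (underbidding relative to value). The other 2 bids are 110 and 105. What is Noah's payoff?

Highest competing bid: 110.
Noah's bid 45 is not the highest, so Noah loses, pays nothing, and earns zero payoff.

0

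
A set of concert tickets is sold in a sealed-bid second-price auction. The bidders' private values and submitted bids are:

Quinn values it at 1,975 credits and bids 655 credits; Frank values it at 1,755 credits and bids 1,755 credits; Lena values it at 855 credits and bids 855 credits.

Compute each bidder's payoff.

Quinn 0 credits, Frank 900 credits, Lena 0 credits.

Ranking the bids: Frank 1,755 credits, then Lena 855 credits, then Quinn 655 credits.
Frank has the top bid and wins; the price is the second-highest bid, 855 credits.
Frank's payoff = 1,755 credits − 855 credits = 900 credits. All other bidders lose, so their payoff is 0.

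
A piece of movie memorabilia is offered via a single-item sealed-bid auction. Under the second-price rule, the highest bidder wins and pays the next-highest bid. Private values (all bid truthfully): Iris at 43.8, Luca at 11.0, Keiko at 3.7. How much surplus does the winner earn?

Ranking the bids: Iris 43.8 > Luca 11.0 > Keiko 3.7.
Iris wins with the top bid and pays the second-highest, 11.0.
Surplus = 43.8 − 11.0 = 32.8.

32.8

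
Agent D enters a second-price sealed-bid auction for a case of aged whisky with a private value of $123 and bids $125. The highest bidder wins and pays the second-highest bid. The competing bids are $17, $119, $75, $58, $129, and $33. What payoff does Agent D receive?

Highest competing bid: $129.
Agent D's bid $125 is not the highest, so Agent D loses, pays nothing, and earns zero payoff.

Payoff = $0.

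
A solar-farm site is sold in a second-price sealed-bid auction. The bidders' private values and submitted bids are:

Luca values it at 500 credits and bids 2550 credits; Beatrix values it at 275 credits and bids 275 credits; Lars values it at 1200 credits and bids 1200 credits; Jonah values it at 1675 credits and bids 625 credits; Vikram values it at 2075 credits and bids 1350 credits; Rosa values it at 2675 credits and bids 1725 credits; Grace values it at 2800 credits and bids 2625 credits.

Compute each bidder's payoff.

Sorted high to low: Grace 2625 credits, then Luca 2550 credits, then Rosa 1725 credits, then Vikram 1350 credits, then Lars 1200 credits, then Jonah 625 credits, then Beatrix 275 credits.
Grace has the top bid and wins; the price is the second-highest bid, 2550 credits.
Grace's payoff = 2800 credits − 2550 credits = 250 credits. All other bidders lose, so their payoff is 0.

Luca 0 credits, Beatrix 0 credits, Lars 0 credits, Jonah 0 credits, Vikram 0 credits, Rosa 0 credits, Grace 250 credits.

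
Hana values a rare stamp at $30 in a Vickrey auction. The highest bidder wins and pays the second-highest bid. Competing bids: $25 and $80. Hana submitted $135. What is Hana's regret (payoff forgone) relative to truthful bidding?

The highest competing bid is $80.
Bidding truthfully at $30: the top bid is $80 (a rival), so Hana loses. Payoff = $0.
Bidding $135: Hana has the top bid, wins, and pays the second-highest bid $80. Payoff = $30 − $80 = -$50.
Regret = truthful payoff − actual payoff = $0 − -$50 = $50.

Regret: $50.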